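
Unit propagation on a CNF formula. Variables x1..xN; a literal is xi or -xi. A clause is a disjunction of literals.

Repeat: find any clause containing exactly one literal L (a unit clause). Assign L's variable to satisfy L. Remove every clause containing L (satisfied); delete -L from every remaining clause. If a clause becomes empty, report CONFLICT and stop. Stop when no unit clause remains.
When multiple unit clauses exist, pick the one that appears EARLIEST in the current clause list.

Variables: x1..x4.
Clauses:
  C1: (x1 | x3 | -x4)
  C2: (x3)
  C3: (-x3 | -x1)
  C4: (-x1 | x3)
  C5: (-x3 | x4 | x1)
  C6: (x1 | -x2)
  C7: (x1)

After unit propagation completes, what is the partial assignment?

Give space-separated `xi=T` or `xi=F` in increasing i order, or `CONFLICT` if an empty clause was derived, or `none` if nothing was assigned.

unit clause [3] forces x3=T; simplify:
  drop -3 from [-3, -1] -> [-1]
  drop -3 from [-3, 4, 1] -> [4, 1]
  satisfied 3 clause(s); 4 remain; assigned so far: [3]
unit clause [-1] forces x1=F; simplify:
  drop 1 from [4, 1] -> [4]
  drop 1 from [1, -2] -> [-2]
  drop 1 from [1] -> [] (empty!)
  satisfied 1 clause(s); 3 remain; assigned so far: [1, 3]
CONFLICT (empty clause)

Answer: CONFLICT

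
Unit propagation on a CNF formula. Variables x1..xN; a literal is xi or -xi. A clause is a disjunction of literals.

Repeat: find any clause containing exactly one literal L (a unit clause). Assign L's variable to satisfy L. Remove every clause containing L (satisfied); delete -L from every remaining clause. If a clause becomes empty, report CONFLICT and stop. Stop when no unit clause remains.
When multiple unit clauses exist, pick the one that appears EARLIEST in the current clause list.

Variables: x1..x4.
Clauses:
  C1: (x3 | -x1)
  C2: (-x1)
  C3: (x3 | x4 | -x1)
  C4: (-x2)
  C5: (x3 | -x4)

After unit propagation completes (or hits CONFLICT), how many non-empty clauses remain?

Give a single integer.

unit clause [-1] forces x1=F; simplify:
  satisfied 3 clause(s); 2 remain; assigned so far: [1]
unit clause [-2] forces x2=F; simplify:
  satisfied 1 clause(s); 1 remain; assigned so far: [1, 2]

Answer: 1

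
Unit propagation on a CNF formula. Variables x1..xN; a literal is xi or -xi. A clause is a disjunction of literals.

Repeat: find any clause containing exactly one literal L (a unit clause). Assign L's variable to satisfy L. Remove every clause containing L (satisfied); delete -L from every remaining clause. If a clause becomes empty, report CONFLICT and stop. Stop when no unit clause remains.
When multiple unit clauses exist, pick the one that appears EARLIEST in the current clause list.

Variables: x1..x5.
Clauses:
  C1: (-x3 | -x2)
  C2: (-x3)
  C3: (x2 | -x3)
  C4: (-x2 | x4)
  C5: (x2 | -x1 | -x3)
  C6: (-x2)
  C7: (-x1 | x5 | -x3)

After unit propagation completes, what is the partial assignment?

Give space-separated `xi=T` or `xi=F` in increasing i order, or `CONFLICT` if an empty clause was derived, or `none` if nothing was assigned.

unit clause [-3] forces x3=F; simplify:
  satisfied 5 clause(s); 2 remain; assigned so far: [3]
unit clause [-2] forces x2=F; simplify:
  satisfied 2 clause(s); 0 remain; assigned so far: [2, 3]

Answer: x2=F x3=F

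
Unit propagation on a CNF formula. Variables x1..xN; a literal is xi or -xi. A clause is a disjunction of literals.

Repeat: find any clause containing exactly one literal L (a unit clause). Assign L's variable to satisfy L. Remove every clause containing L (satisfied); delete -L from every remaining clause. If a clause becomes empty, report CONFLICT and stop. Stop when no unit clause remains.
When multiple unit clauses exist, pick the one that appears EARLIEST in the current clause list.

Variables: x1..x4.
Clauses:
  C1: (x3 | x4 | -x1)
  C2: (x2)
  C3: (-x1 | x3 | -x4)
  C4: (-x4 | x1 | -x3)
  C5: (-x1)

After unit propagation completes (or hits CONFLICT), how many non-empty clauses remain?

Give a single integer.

unit clause [2] forces x2=T; simplify:
  satisfied 1 clause(s); 4 remain; assigned so far: [2]
unit clause [-1] forces x1=F; simplify:
  drop 1 from [-4, 1, -3] -> [-4, -3]
  satisfied 3 clause(s); 1 remain; assigned so far: [1, 2]

Answer: 1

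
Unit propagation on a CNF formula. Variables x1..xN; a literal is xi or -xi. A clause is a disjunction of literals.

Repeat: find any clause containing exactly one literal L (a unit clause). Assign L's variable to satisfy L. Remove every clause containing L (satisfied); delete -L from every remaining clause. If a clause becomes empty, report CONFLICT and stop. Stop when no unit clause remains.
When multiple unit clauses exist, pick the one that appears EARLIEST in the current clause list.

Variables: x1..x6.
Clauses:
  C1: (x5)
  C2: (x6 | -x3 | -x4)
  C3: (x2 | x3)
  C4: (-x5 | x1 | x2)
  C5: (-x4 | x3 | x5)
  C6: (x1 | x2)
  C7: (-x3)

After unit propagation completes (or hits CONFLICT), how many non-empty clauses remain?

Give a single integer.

unit clause [5] forces x5=T; simplify:
  drop -5 from [-5, 1, 2] -> [1, 2]
  satisfied 2 clause(s); 5 remain; assigned so far: [5]
unit clause [-3] forces x3=F; simplify:
  drop 3 from [2, 3] -> [2]
  satisfied 2 clause(s); 3 remain; assigned so far: [3, 5]
unit clause [2] forces x2=T; simplify:
  satisfied 3 clause(s); 0 remain; assigned so far: [2, 3, 5]

Answer: 0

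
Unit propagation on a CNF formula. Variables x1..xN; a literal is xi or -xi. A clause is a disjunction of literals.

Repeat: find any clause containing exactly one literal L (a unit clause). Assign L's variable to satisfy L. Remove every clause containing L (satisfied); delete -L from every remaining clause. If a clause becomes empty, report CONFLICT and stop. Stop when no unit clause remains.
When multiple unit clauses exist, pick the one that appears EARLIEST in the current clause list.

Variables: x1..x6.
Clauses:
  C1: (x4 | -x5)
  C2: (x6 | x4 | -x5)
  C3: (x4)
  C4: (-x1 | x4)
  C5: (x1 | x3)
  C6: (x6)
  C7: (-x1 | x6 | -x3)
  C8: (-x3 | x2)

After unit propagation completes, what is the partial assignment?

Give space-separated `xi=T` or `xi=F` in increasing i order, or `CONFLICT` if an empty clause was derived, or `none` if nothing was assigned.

Answer: x4=T x6=T

Derivation:
unit clause [4] forces x4=T; simplify:
  satisfied 4 clause(s); 4 remain; assigned so far: [4]
unit clause [6] forces x6=T; simplify:
  satisfied 2 clause(s); 2 remain; assigned so far: [4, 6]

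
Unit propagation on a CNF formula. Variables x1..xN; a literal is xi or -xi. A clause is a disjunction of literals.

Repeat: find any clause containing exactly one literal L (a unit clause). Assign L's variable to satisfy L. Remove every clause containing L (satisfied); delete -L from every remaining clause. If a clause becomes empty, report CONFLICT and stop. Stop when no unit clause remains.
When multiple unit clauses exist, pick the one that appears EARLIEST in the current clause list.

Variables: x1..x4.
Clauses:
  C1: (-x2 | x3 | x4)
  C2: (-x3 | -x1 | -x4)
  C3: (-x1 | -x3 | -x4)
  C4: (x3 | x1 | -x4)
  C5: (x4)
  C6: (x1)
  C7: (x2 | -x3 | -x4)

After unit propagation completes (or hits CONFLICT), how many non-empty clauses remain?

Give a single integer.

unit clause [4] forces x4=T; simplify:
  drop -4 from [-3, -1, -4] -> [-3, -1]
  drop -4 from [-1, -3, -4] -> [-1, -3]
  drop -4 from [3, 1, -4] -> [3, 1]
  drop -4 from [2, -3, -4] -> [2, -3]
  satisfied 2 clause(s); 5 remain; assigned so far: [4]
unit clause [1] forces x1=T; simplify:
  drop -1 from [-3, -1] -> [-3]
  drop -1 from [-1, -3] -> [-3]
  satisfied 2 clause(s); 3 remain; assigned so far: [1, 4]
unit clause [-3] forces x3=F; simplify:
  satisfied 3 clause(s); 0 remain; assigned so far: [1, 3, 4]

Answer: 0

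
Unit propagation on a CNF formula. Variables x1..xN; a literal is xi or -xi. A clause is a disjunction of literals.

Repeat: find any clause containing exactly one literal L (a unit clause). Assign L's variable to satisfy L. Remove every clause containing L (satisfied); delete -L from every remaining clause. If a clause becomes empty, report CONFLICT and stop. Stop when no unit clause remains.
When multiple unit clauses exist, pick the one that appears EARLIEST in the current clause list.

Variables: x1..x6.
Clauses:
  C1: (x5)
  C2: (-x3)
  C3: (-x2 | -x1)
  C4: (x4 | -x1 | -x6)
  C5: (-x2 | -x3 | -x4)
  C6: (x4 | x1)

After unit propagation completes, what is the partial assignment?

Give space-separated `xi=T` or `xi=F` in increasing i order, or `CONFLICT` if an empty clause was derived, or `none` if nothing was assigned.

unit clause [5] forces x5=T; simplify:
  satisfied 1 clause(s); 5 remain; assigned so far: [5]
unit clause [-3] forces x3=F; simplify:
  satisfied 2 clause(s); 3 remain; assigned so far: [3, 5]

Answer: x3=F x5=T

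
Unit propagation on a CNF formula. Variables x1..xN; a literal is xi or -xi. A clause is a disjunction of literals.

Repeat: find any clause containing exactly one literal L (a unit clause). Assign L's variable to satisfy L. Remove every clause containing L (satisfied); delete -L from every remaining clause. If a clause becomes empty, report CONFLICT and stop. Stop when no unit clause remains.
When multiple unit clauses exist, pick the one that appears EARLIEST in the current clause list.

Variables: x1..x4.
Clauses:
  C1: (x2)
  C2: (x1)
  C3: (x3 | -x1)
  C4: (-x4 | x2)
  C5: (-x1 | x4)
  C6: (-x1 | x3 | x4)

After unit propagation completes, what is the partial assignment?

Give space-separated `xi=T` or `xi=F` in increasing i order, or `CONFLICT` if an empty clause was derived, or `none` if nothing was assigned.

Answer: x1=T x2=T x3=T x4=T

Derivation:
unit clause [2] forces x2=T; simplify:
  satisfied 2 clause(s); 4 remain; assigned so far: [2]
unit clause [1] forces x1=T; simplify:
  drop -1 from [3, -1] -> [3]
  drop -1 from [-1, 4] -> [4]
  drop -1 from [-1, 3, 4] -> [3, 4]
  satisfied 1 clause(s); 3 remain; assigned so far: [1, 2]
unit clause [3] forces x3=T; simplify:
  satisfied 2 clause(s); 1 remain; assigned so far: [1, 2, 3]
unit clause [4] forces x4=T; simplify:
  satisfied 1 clause(s); 0 remain; assigned so far: [1, 2, 3, 4]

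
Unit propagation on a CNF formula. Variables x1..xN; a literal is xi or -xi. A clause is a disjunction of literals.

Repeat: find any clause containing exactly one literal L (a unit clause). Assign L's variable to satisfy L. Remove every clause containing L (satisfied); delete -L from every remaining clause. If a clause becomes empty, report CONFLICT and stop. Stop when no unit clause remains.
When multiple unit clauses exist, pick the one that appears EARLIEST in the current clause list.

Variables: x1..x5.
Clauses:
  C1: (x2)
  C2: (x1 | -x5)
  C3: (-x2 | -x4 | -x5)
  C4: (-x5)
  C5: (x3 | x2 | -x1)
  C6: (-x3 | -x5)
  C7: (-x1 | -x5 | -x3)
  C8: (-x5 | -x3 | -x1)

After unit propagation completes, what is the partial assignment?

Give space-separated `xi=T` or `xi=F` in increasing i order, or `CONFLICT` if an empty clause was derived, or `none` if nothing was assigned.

Answer: x2=T x5=F

Derivation:
unit clause [2] forces x2=T; simplify:
  drop -2 from [-2, -4, -5] -> [-4, -5]
  satisfied 2 clause(s); 6 remain; assigned so far: [2]
unit clause [-5] forces x5=F; simplify:
  satisfied 6 clause(s); 0 remain; assigned so far: [2, 5]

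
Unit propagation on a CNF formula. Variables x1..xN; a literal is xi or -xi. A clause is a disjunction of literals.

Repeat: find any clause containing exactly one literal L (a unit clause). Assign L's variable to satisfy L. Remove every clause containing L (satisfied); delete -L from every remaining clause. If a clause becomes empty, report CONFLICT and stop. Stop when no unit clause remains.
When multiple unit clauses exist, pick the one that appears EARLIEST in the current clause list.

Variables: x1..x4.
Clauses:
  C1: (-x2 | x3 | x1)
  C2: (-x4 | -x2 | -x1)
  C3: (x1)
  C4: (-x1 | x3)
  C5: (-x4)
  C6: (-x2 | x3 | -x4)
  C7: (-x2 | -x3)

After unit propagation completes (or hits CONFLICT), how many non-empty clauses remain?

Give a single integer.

Answer: 0

Derivation:
unit clause [1] forces x1=T; simplify:
  drop -1 from [-4, -2, -1] -> [-4, -2]
  drop -1 from [-1, 3] -> [3]
  satisfied 2 clause(s); 5 remain; assigned so far: [1]
unit clause [3] forces x3=T; simplify:
  drop -3 from [-2, -3] -> [-2]
  satisfied 2 clause(s); 3 remain; assigned so far: [1, 3]
unit clause [-4] forces x4=F; simplify:
  satisfied 2 clause(s); 1 remain; assigned so far: [1, 3, 4]
unit clause [-2] forces x2=F; simplify:
  satisfied 1 clause(s); 0 remain; assigned so far: [1, 2, 3, 4]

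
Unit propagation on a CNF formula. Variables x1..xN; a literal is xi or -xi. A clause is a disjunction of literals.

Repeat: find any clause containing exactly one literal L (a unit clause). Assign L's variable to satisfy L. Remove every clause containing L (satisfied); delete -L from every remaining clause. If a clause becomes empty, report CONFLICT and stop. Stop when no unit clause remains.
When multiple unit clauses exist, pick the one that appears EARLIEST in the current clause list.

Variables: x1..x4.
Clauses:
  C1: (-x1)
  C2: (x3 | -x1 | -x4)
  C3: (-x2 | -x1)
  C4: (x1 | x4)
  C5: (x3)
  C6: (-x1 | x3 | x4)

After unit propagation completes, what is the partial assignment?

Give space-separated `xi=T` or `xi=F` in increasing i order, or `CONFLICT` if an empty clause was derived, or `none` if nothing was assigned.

unit clause [-1] forces x1=F; simplify:
  drop 1 from [1, 4] -> [4]
  satisfied 4 clause(s); 2 remain; assigned so far: [1]
unit clause [4] forces x4=T; simplify:
  satisfied 1 clause(s); 1 remain; assigned so far: [1, 4]
unit clause [3] forces x3=T; simplify:
  satisfied 1 clause(s); 0 remain; assigned so far: [1, 3, 4]

Answer: x1=F x3=T x4=T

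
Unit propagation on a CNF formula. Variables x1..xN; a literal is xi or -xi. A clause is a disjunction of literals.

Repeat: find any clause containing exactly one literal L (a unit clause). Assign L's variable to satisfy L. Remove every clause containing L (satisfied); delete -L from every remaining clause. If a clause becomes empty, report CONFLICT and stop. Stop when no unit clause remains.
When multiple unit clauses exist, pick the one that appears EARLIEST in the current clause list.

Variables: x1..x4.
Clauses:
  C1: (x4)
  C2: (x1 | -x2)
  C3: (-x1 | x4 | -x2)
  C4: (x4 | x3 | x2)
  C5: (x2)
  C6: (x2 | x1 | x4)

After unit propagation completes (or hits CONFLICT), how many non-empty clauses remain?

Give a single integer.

unit clause [4] forces x4=T; simplify:
  satisfied 4 clause(s); 2 remain; assigned so far: [4]
unit clause [2] forces x2=T; simplify:
  drop -2 from [1, -2] -> [1]
  satisfied 1 clause(s); 1 remain; assigned so far: [2, 4]
unit clause [1] forces x1=T; simplify:
  satisfied 1 clause(s); 0 remain; assigned so far: [1, 2, 4]

Answer: 0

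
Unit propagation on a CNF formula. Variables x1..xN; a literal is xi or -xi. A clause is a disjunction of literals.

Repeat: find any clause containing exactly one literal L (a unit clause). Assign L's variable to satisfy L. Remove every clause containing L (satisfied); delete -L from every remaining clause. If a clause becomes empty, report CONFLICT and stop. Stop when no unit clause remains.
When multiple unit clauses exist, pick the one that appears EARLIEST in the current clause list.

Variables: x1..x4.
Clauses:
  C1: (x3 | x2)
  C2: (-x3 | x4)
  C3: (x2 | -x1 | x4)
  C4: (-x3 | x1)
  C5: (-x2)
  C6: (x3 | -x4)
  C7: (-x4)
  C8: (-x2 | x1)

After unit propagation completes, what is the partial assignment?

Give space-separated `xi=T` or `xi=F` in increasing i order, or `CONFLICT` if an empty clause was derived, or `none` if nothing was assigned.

Answer: CONFLICT

Derivation:
unit clause [-2] forces x2=F; simplify:
  drop 2 from [3, 2] -> [3]
  drop 2 from [2, -1, 4] -> [-1, 4]
  satisfied 2 clause(s); 6 remain; assigned so far: [2]
unit clause [3] forces x3=T; simplify:
  drop -3 from [-3, 4] -> [4]
  drop -3 from [-3, 1] -> [1]
  satisfied 2 clause(s); 4 remain; assigned so far: [2, 3]
unit clause [4] forces x4=T; simplify:
  drop -4 from [-4] -> [] (empty!)
  satisfied 2 clause(s); 2 remain; assigned so far: [2, 3, 4]
CONFLICT (empty clause)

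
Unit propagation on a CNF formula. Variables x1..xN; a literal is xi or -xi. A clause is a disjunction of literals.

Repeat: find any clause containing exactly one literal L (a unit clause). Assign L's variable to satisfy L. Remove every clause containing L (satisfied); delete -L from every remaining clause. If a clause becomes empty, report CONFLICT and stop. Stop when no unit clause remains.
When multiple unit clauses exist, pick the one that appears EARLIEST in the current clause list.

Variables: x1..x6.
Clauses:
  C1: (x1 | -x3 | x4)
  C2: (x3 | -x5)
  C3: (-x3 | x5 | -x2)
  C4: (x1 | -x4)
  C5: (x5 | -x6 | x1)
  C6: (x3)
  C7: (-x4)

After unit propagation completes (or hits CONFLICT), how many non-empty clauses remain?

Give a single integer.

Answer: 1

Derivation:
unit clause [3] forces x3=T; simplify:
  drop -3 from [1, -3, 4] -> [1, 4]
  drop -3 from [-3, 5, -2] -> [5, -2]
  satisfied 2 clause(s); 5 remain; assigned so far: [3]
unit clause [-4] forces x4=F; simplify:
  drop 4 from [1, 4] -> [1]
  satisfied 2 clause(s); 3 remain; assigned so far: [3, 4]
unit clause [1] forces x1=T; simplify:
  satisfied 2 clause(s); 1 remain; assigned so far: [1, 3, 4]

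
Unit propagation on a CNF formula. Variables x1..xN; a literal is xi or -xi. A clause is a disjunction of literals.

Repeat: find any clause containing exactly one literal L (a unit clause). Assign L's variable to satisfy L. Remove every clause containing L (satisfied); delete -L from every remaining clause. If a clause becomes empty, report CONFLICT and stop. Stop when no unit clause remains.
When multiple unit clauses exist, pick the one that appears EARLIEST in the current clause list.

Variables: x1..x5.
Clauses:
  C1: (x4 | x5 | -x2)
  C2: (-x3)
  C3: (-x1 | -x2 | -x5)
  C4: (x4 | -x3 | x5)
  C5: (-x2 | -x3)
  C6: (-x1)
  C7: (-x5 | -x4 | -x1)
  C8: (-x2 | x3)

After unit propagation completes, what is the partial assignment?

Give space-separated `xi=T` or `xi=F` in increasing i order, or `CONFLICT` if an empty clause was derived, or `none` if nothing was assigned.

unit clause [-3] forces x3=F; simplify:
  drop 3 from [-2, 3] -> [-2]
  satisfied 3 clause(s); 5 remain; assigned so far: [3]
unit clause [-1] forces x1=F; simplify:
  satisfied 3 clause(s); 2 remain; assigned so far: [1, 3]
unit clause [-2] forces x2=F; simplify:
  satisfied 2 clause(s); 0 remain; assigned so far: [1, 2, 3]

Answer: x1=F x2=F x3=F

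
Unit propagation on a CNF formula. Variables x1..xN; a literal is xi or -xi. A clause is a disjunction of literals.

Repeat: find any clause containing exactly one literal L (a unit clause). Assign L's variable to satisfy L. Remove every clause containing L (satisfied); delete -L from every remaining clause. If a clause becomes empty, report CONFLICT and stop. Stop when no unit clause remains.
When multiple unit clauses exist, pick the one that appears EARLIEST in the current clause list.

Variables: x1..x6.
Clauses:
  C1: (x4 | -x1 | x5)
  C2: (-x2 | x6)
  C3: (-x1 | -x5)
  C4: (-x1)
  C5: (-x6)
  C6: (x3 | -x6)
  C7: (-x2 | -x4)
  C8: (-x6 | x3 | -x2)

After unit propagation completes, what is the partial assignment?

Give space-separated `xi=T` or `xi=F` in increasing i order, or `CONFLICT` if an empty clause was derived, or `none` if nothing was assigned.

Answer: x1=F x2=F x6=F

Derivation:
unit clause [-1] forces x1=F; simplify:
  satisfied 3 clause(s); 5 remain; assigned so far: [1]
unit clause [-6] forces x6=F; simplify:
  drop 6 from [-2, 6] -> [-2]
  satisfied 3 clause(s); 2 remain; assigned so far: [1, 6]
unit clause [-2] forces x2=F; simplify:
  satisfied 2 clause(s); 0 remain; assigned so far: [1, 2, 6]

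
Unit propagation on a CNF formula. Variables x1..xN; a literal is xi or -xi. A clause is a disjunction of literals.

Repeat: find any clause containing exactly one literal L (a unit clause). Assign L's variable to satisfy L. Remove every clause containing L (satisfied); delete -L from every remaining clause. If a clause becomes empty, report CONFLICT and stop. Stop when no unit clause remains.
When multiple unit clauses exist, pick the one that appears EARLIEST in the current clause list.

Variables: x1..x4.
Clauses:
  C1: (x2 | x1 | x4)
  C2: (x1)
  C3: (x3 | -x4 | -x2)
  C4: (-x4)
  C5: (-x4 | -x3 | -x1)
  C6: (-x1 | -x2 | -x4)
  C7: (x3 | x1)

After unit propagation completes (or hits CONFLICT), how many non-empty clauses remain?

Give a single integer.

Answer: 0

Derivation:
unit clause [1] forces x1=T; simplify:
  drop -1 from [-4, -3, -1] -> [-4, -3]
  drop -1 from [-1, -2, -4] -> [-2, -4]
  satisfied 3 clause(s); 4 remain; assigned so far: [1]
unit clause [-4] forces x4=F; simplify:
  satisfied 4 clause(s); 0 remain; assigned so far: [1, 4]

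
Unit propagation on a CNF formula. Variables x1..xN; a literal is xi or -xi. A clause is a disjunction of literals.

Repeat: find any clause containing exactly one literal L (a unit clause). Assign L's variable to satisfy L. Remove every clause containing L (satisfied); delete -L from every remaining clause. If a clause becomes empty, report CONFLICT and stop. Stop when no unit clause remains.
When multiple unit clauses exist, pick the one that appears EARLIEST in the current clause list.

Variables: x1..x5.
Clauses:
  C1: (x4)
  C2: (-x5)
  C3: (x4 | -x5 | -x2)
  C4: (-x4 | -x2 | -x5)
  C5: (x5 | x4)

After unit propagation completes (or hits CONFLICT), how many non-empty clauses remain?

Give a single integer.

Answer: 0

Derivation:
unit clause [4] forces x4=T; simplify:
  drop -4 from [-4, -2, -5] -> [-2, -5]
  satisfied 3 clause(s); 2 remain; assigned so far: [4]
unit clause [-5] forces x5=F; simplify:
  satisfied 2 clause(s); 0 remain; assigned so far: [4, 5]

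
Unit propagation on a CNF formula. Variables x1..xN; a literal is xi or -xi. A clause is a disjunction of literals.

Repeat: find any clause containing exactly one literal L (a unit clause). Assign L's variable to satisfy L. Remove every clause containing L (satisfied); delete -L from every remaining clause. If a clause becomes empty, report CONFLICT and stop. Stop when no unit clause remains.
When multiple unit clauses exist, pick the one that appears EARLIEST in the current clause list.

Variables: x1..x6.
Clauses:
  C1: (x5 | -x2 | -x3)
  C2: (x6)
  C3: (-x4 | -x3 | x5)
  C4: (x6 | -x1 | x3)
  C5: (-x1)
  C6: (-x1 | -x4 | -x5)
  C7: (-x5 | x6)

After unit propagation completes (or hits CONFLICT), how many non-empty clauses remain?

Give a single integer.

unit clause [6] forces x6=T; simplify:
  satisfied 3 clause(s); 4 remain; assigned so far: [6]
unit clause [-1] forces x1=F; simplify:
  satisfied 2 clause(s); 2 remain; assigned so far: [1, 6]

Answer: 2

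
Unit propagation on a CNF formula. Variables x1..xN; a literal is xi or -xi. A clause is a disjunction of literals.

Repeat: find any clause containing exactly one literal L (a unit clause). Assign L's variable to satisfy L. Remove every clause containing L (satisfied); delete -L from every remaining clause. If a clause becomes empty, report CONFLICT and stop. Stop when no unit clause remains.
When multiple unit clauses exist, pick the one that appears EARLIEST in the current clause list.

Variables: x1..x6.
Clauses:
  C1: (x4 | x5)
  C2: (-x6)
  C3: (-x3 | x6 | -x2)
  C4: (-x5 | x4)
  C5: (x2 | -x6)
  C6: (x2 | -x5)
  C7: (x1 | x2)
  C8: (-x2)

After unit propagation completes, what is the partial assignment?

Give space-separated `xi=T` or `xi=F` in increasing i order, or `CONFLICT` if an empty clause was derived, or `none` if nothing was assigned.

unit clause [-6] forces x6=F; simplify:
  drop 6 from [-3, 6, -2] -> [-3, -2]
  satisfied 2 clause(s); 6 remain; assigned so far: [6]
unit clause [-2] forces x2=F; simplify:
  drop 2 from [2, -5] -> [-5]
  drop 2 from [1, 2] -> [1]
  satisfied 2 clause(s); 4 remain; assigned so far: [2, 6]
unit clause [-5] forces x5=F; simplify:
  drop 5 from [4, 5] -> [4]
  satisfied 2 clause(s); 2 remain; assigned so far: [2, 5, 6]
unit clause [4] forces x4=T; simplify:
  satisfied 1 clause(s); 1 remain; assigned so far: [2, 4, 5, 6]
unit clause [1] forces x1=T; simplify:
  satisfied 1 clause(s); 0 remain; assigned so far: [1, 2, 4, 5, 6]

Answer: x1=T x2=F x4=T x5=F x6=F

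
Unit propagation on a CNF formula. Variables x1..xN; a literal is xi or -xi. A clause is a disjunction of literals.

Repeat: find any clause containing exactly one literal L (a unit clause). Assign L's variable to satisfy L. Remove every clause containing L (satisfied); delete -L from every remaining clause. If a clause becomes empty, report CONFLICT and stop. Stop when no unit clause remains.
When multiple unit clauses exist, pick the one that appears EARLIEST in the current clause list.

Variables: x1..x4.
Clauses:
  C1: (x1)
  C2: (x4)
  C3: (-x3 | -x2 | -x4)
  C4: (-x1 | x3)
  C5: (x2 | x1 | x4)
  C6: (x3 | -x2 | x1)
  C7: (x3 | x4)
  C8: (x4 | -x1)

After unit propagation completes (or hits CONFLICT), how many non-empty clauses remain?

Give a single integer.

unit clause [1] forces x1=T; simplify:
  drop -1 from [-1, 3] -> [3]
  drop -1 from [4, -1] -> [4]
  satisfied 3 clause(s); 5 remain; assigned so far: [1]
unit clause [4] forces x4=T; simplify:
  drop -4 from [-3, -2, -4] -> [-3, -2]
  satisfied 3 clause(s); 2 remain; assigned so far: [1, 4]
unit clause [3] forces x3=T; simplify:
  drop -3 from [-3, -2] -> [-2]
  satisfied 1 clause(s); 1 remain; assigned so far: [1, 3, 4]
unit clause [-2] forces x2=F; simplify:
  satisfied 1 clause(s); 0 remain; assigned so far: [1, 2, 3, 4]

Answer: 0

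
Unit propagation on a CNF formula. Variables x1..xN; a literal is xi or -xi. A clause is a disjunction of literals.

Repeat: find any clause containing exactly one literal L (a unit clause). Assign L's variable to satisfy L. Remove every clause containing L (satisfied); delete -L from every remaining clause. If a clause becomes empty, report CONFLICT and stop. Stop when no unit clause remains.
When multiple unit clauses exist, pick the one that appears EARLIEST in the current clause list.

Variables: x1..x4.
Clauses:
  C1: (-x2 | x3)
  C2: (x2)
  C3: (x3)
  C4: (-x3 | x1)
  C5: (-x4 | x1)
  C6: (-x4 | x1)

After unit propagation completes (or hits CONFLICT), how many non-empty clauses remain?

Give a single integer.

unit clause [2] forces x2=T; simplify:
  drop -2 from [-2, 3] -> [3]
  satisfied 1 clause(s); 5 remain; assigned so far: [2]
unit clause [3] forces x3=T; simplify:
  drop -3 from [-3, 1] -> [1]
  satisfied 2 clause(s); 3 remain; assigned so far: [2, 3]
unit clause [1] forces x1=T; simplify:
  satisfied 3 clause(s); 0 remain; assigned so far: [1, 2, 3]

Answer: 0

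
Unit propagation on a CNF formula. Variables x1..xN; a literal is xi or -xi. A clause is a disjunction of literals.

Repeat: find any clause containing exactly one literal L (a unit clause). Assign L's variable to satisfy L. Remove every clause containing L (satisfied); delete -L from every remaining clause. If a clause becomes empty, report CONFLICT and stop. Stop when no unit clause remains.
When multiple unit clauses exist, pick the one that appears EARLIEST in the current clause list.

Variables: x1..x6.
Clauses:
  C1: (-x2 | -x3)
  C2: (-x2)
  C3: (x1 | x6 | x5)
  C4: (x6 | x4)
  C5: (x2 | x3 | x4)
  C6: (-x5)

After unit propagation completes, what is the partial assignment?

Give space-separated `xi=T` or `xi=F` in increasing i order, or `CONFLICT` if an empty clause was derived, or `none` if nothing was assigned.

unit clause [-2] forces x2=F; simplify:
  drop 2 from [2, 3, 4] -> [3, 4]
  satisfied 2 clause(s); 4 remain; assigned so far: [2]
unit clause [-5] forces x5=F; simplify:
  drop 5 from [1, 6, 5] -> [1, 6]
  satisfied 1 clause(s); 3 remain; assigned so far: [2, 5]

Answer: x2=F x5=F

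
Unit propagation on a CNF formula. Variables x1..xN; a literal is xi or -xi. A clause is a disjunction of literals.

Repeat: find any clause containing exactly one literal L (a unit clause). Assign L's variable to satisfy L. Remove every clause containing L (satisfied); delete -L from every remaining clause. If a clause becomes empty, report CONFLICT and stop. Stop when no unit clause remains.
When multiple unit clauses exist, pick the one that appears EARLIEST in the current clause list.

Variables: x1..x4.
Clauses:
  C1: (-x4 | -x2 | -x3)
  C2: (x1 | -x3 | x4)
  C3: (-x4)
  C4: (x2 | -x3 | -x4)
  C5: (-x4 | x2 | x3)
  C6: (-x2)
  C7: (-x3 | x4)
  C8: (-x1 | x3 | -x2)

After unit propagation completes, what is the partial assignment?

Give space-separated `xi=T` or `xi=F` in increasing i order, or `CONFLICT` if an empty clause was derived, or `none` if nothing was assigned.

unit clause [-4] forces x4=F; simplify:
  drop 4 from [1, -3, 4] -> [1, -3]
  drop 4 from [-3, 4] -> [-3]
  satisfied 4 clause(s); 4 remain; assigned so far: [4]
unit clause [-2] forces x2=F; simplify:
  satisfied 2 clause(s); 2 remain; assigned so far: [2, 4]
unit clause [-3] forces x3=F; simplify:
  satisfied 2 clause(s); 0 remain; assigned so far: [2, 3, 4]

Answer: x2=F x3=F x4=F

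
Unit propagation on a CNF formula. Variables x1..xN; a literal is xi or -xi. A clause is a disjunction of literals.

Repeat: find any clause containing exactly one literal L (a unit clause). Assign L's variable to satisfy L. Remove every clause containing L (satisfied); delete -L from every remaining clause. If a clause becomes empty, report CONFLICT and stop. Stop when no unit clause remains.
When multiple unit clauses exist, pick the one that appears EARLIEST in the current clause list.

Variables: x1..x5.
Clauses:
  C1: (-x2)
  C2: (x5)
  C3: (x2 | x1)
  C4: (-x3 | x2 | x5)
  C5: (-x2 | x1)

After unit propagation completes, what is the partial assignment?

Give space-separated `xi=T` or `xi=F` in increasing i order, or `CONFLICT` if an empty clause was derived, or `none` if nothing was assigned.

unit clause [-2] forces x2=F; simplify:
  drop 2 from [2, 1] -> [1]
  drop 2 from [-3, 2, 5] -> [-3, 5]
  satisfied 2 clause(s); 3 remain; assigned so far: [2]
unit clause [5] forces x5=T; simplify:
  satisfied 2 clause(s); 1 remain; assigned so far: [2, 5]
unit clause [1] forces x1=T; simplify:
  satisfied 1 clause(s); 0 remain; assigned so far: [1, 2, 5]

Answer: x1=T x2=F x5=T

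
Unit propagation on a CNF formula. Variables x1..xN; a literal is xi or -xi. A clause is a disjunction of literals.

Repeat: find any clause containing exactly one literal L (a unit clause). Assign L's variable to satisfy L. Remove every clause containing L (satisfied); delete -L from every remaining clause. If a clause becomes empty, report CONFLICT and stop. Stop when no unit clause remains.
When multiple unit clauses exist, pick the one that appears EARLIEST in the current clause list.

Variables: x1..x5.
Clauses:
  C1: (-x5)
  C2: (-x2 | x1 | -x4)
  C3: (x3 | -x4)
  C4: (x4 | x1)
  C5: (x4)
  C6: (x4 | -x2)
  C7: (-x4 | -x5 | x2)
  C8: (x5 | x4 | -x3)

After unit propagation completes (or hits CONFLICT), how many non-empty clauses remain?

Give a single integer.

Answer: 1

Derivation:
unit clause [-5] forces x5=F; simplify:
  drop 5 from [5, 4, -3] -> [4, -3]
  satisfied 2 clause(s); 6 remain; assigned so far: [5]
unit clause [4] forces x4=T; simplify:
  drop -4 from [-2, 1, -4] -> [-2, 1]
  drop -4 from [3, -4] -> [3]
  satisfied 4 clause(s); 2 remain; assigned so far: [4, 5]
unit clause [3] forces x3=T; simplify:
  satisfied 1 clause(s); 1 remain; assigned so far: [3, 4, 5]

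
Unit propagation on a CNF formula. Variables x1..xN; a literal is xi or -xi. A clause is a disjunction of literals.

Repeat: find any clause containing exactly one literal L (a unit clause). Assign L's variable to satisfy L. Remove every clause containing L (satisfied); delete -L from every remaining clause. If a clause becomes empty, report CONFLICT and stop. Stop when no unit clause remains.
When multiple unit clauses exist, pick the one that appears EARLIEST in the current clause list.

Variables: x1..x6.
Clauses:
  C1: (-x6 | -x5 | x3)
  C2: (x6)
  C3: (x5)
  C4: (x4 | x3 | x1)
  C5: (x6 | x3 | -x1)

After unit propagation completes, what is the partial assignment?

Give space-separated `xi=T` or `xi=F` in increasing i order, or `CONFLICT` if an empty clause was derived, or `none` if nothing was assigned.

unit clause [6] forces x6=T; simplify:
  drop -6 from [-6, -5, 3] -> [-5, 3]
  satisfied 2 clause(s); 3 remain; assigned so far: [6]
unit clause [5] forces x5=T; simplify:
  drop -5 from [-5, 3] -> [3]
  satisfied 1 clause(s); 2 remain; assigned so far: [5, 6]
unit clause [3] forces x3=T; simplify:
  satisfied 2 clause(s); 0 remain; assigned so far: [3, 5, 6]

Answer: x3=T x5=T x6=T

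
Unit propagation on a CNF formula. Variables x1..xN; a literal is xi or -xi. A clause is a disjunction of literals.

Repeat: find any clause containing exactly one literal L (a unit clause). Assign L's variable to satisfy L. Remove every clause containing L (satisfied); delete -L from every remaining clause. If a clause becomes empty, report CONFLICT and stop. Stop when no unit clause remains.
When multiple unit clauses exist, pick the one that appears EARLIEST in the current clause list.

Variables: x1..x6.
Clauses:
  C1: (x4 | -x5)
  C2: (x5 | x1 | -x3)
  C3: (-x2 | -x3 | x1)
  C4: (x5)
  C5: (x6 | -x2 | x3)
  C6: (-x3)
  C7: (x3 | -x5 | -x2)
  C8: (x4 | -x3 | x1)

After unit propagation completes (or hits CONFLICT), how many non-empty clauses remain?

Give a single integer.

unit clause [5] forces x5=T; simplify:
  drop -5 from [4, -5] -> [4]
  drop -5 from [3, -5, -2] -> [3, -2]
  satisfied 2 clause(s); 6 remain; assigned so far: [5]
unit clause [4] forces x4=T; simplify:
  satisfied 2 clause(s); 4 remain; assigned so far: [4, 5]
unit clause [-3] forces x3=F; simplify:
  drop 3 from [6, -2, 3] -> [6, -2]
  drop 3 from [3, -2] -> [-2]
  satisfied 2 clause(s); 2 remain; assigned so far: [3, 4, 5]
unit clause [-2] forces x2=F; simplify:
  satisfied 2 clause(s); 0 remain; assigned so far: [2, 3, 4, 5]

Answer: 0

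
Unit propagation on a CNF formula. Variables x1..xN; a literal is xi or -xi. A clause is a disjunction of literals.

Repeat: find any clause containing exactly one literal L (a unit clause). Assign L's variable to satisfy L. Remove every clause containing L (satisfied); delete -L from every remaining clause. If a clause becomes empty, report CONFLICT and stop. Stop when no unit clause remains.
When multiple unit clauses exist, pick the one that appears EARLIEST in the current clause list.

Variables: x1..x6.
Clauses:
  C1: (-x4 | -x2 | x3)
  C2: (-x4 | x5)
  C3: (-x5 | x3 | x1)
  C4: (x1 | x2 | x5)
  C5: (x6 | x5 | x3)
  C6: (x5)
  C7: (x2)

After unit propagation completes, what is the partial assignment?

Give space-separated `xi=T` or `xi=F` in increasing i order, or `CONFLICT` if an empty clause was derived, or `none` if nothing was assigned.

Answer: x2=T x5=T

Derivation:
unit clause [5] forces x5=T; simplify:
  drop -5 from [-5, 3, 1] -> [3, 1]
  satisfied 4 clause(s); 3 remain; assigned so far: [5]
unit clause [2] forces x2=T; simplify:
  drop -2 from [-4, -2, 3] -> [-4, 3]
  satisfied 1 clause(s); 2 remain; assigned so far: [2, 5]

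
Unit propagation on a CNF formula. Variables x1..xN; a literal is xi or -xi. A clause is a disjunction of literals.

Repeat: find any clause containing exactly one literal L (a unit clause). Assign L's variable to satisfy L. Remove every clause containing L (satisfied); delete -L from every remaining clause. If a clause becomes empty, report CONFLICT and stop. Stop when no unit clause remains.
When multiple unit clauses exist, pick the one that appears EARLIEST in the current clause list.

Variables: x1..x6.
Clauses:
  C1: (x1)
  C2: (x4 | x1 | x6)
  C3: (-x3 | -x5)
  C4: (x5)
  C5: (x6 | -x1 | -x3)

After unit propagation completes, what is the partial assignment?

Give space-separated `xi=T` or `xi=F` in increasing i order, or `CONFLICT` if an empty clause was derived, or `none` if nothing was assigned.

unit clause [1] forces x1=T; simplify:
  drop -1 from [6, -1, -3] -> [6, -3]
  satisfied 2 clause(s); 3 remain; assigned so far: [1]
unit clause [5] forces x5=T; simplify:
  drop -5 from [-3, -5] -> [-3]
  satisfied 1 clause(s); 2 remain; assigned so far: [1, 5]
unit clause [-3] forces x3=F; simplify:
  satisfied 2 clause(s); 0 remain; assigned so far: [1, 3, 5]

Answer: x1=T x3=F x5=T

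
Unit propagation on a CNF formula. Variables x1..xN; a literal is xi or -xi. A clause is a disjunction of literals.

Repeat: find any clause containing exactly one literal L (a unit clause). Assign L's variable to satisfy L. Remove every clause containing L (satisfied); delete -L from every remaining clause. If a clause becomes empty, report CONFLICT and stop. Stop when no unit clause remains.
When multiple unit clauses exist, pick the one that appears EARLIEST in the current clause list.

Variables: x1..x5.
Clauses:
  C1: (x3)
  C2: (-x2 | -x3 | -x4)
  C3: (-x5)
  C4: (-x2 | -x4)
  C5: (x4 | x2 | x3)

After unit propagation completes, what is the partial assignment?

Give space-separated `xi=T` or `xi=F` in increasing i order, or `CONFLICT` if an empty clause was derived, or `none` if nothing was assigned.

Answer: x3=T x5=F

Derivation:
unit clause [3] forces x3=T; simplify:
  drop -3 from [-2, -3, -4] -> [-2, -4]
  satisfied 2 clause(s); 3 remain; assigned so far: [3]
unit clause [-5] forces x5=F; simplify:
  satisfied 1 clause(s); 2 remain; assigned so far: [3, 5]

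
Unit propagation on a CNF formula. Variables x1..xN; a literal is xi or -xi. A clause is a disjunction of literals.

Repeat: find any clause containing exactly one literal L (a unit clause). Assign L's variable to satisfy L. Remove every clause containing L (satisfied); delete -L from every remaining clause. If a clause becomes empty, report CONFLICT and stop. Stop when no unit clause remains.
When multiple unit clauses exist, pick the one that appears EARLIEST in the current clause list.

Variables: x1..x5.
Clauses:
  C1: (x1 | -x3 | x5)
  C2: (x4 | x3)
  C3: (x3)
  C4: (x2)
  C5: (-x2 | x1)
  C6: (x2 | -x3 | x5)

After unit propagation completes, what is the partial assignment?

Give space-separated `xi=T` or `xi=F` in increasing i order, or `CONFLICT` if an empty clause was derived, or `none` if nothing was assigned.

Answer: x1=T x2=T x3=T

Derivation:
unit clause [3] forces x3=T; simplify:
  drop -3 from [1, -3, 5] -> [1, 5]
  drop -3 from [2, -3, 5] -> [2, 5]
  satisfied 2 clause(s); 4 remain; assigned so far: [3]
unit clause [2] forces x2=T; simplify:
  drop -2 from [-2, 1] -> [1]
  satisfied 2 clause(s); 2 remain; assigned so far: [2, 3]
unit clause [1] forces x1=T; simplify:
  satisfied 2 clause(s); 0 remain; assigned so far: [1, 2, 3]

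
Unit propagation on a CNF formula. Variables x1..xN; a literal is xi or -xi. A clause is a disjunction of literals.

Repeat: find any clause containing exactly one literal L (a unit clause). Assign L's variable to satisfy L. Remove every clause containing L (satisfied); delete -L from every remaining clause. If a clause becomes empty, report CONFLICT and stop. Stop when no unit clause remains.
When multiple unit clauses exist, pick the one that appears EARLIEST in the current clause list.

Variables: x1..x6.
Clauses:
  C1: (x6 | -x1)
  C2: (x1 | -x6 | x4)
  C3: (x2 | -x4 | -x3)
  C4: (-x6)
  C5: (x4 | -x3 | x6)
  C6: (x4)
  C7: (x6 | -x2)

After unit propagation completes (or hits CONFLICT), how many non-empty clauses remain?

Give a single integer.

Answer: 0

Derivation:
unit clause [-6] forces x6=F; simplify:
  drop 6 from [6, -1] -> [-1]
  drop 6 from [4, -3, 6] -> [4, -3]
  drop 6 from [6, -2] -> [-2]
  satisfied 2 clause(s); 5 remain; assigned so far: [6]
unit clause [-1] forces x1=F; simplify:
  satisfied 1 clause(s); 4 remain; assigned so far: [1, 6]
unit clause [4] forces x4=T; simplify:
  drop -4 from [2, -4, -3] -> [2, -3]
  satisfied 2 clause(s); 2 remain; assigned so far: [1, 4, 6]
unit clause [-2] forces x2=F; simplify:
  drop 2 from [2, -3] -> [-3]
  satisfied 1 clause(s); 1 remain; assigned so far: [1, 2, 4, 6]
unit clause [-3] forces x3=F; simplify:
  satisfied 1 clause(s); 0 remain; assigned so far: [1, 2, 3, 4, 6]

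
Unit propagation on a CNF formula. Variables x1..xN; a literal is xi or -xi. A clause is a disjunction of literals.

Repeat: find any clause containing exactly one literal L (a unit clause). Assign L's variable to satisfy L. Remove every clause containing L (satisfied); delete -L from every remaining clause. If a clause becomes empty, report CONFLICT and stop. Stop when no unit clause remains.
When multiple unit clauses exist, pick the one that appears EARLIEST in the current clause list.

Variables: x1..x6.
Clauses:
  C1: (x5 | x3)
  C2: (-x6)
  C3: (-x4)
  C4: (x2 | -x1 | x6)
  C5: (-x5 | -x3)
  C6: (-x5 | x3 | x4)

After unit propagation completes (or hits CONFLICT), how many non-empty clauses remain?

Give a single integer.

Answer: 4

Derivation:
unit clause [-6] forces x6=F; simplify:
  drop 6 from [2, -1, 6] -> [2, -1]
  satisfied 1 clause(s); 5 remain; assigned so far: [6]
unit clause [-4] forces x4=F; simplify:
  drop 4 from [-5, 3, 4] -> [-5, 3]
  satisfied 1 clause(s); 4 remain; assigned so far: [4, 6]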